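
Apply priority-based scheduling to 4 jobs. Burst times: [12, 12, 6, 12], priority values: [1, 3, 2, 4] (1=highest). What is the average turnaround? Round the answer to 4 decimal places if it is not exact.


Sort by priority (ascending = highest first):
Order: [(1, 12), (2, 6), (3, 12), (4, 12)]
Completion times:
  Priority 1, burst=12, C=12
  Priority 2, burst=6, C=18
  Priority 3, burst=12, C=30
  Priority 4, burst=12, C=42
Average turnaround = 102/4 = 25.5

25.5


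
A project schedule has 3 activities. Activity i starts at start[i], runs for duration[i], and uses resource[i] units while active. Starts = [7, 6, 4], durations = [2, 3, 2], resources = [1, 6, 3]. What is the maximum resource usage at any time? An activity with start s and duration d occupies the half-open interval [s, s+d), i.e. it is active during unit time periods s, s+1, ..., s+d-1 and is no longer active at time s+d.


Each activity i is active on [start_i, start_i + duration_i).
Compute total resource usage per time slot:
  t=0: active resources = [], total = 0
  t=1: active resources = [], total = 0
  t=2: active resources = [], total = 0
  t=3: active resources = [], total = 0
  t=4: active resources = [3], total = 3
  t=5: active resources = [3], total = 3
  t=6: active resources = [6], total = 6
  t=7: active resources = [1, 6], total = 7
  t=8: active resources = [1, 6], total = 7
Peak resource demand = 7

7


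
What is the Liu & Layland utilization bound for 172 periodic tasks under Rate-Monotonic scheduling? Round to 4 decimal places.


Compute 2^(1/172) = 1.0040380565
Subtract 1: 1.0040380565 - 1 = 0.0040380565
Multiply by n: 172 * 0.0040380565 = 0.6945457180
Round to 4 dp: 0.6945

0.6945


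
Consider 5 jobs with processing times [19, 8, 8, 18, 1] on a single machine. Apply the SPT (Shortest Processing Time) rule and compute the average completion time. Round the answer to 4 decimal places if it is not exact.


Sort jobs by processing time (SPT order): [1, 8, 8, 18, 19]
Compute completion times sequentially:
  Job 1: processing = 1, completes at 1
  Job 2: processing = 8, completes at 9
  Job 3: processing = 8, completes at 17
  Job 4: processing = 18, completes at 35
  Job 5: processing = 19, completes at 54
Sum of completion times = 116
Average completion time = 116/5 = 23.2

23.2


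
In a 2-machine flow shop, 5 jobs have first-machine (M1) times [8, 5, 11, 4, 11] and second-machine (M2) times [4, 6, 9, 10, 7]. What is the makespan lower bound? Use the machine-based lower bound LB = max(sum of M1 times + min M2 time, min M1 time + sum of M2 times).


LB1 = sum(M1 times) + min(M2 times) = 39 + 4 = 43
LB2 = min(M1 times) + sum(M2 times) = 4 + 36 = 40
Lower bound = max(LB1, LB2) = max(43, 40) = 43

43


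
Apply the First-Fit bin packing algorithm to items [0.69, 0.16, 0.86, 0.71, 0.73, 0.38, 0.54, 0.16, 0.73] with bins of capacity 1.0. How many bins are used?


Place items sequentially using First-Fit:
  Item 0.69 -> new Bin 1
  Item 0.16 -> Bin 1 (now 0.85)
  Item 0.86 -> new Bin 2
  Item 0.71 -> new Bin 3
  Item 0.73 -> new Bin 4
  Item 0.38 -> new Bin 5
  Item 0.54 -> Bin 5 (now 0.92)
  Item 0.16 -> Bin 3 (now 0.87)
  Item 0.73 -> new Bin 6
Total bins used = 6

6


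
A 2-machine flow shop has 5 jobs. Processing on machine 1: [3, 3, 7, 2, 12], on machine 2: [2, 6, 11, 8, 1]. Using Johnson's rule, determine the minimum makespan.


Apply Johnson's rule:
  Group 1 (a <= b): [(4, 2, 8), (2, 3, 6), (3, 7, 11)]
  Group 2 (a > b): [(1, 3, 2), (5, 12, 1)]
Optimal job order: [4, 2, 3, 1, 5]
Schedule:
  Job 4: M1 done at 2, M2 done at 10
  Job 2: M1 done at 5, M2 done at 16
  Job 3: M1 done at 12, M2 done at 27
  Job 1: M1 done at 15, M2 done at 29
  Job 5: M1 done at 27, M2 done at 30
Makespan = 30

30


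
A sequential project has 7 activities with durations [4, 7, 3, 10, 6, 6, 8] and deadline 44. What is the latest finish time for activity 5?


LF(activity 5) = deadline - sum of successor durations
Successors: activities 6 through 7 with durations [6, 8]
Sum of successor durations = 14
LF = 44 - 14 = 30

30


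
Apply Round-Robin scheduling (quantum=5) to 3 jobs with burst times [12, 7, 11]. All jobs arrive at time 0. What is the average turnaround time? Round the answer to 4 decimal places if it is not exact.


Time quantum = 5
Execution trace:
  J1 runs 5 units, time = 5
  J2 runs 5 units, time = 10
  J3 runs 5 units, time = 15
  J1 runs 5 units, time = 20
  J2 runs 2 units, time = 22
  J3 runs 5 units, time = 27
  J1 runs 2 units, time = 29
  J3 runs 1 units, time = 30
Finish times: [29, 22, 30]
Average turnaround = 81/3 = 27.0

27.0


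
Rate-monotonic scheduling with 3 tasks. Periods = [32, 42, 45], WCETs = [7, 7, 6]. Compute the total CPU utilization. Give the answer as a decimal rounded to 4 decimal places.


Compute individual utilizations (exact fractions):
  Task 1: C/T = 7/32 (approx. 0.2188)
  Task 2: C/T = 7/42 = 1/6 (approx. 0.1667)
  Task 3: C/T = 6/45 = 2/15 (approx. 0.1333)
Total utilization U = 7/32 + 1/6 + 2/15 = 83/160
Rounded to 4 decimal places: U = 0.5188
RM (Liu & Layland) bound for 3 tasks = 0.779763; compare with U = 83/160 (approx. 0.518750)
U <= bound, so schedulable by RM sufficient condition.

0.5188


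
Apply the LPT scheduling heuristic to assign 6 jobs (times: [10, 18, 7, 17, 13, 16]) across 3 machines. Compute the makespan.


Sort jobs in decreasing order (LPT): [18, 17, 16, 13, 10, 7]
Assign each job to the least loaded machine:
  Machine 1: jobs [18, 7], load = 25
  Machine 2: jobs [17, 10], load = 27
  Machine 3: jobs [16, 13], load = 29
Makespan = max load = 29

29


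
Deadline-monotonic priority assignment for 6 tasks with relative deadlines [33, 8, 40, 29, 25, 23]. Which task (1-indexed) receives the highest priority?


Sort tasks by relative deadline (ascending):
  Task 2: deadline = 8
  Task 6: deadline = 23
  Task 5: deadline = 25
  Task 4: deadline = 29
  Task 1: deadline = 33
  Task 3: deadline = 40
Priority order (highest first): [2, 6, 5, 4, 1, 3]
Highest priority task = 2

2


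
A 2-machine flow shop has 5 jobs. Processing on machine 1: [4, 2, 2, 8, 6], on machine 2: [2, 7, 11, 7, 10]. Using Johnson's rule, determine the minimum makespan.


Apply Johnson's rule:
  Group 1 (a <= b): [(2, 2, 7), (3, 2, 11), (5, 6, 10)]
  Group 2 (a > b): [(4, 8, 7), (1, 4, 2)]
Optimal job order: [2, 3, 5, 4, 1]
Schedule:
  Job 2: M1 done at 2, M2 done at 9
  Job 3: M1 done at 4, M2 done at 20
  Job 5: M1 done at 10, M2 done at 30
  Job 4: M1 done at 18, M2 done at 37
  Job 1: M1 done at 22, M2 done at 39
Makespan = 39

39


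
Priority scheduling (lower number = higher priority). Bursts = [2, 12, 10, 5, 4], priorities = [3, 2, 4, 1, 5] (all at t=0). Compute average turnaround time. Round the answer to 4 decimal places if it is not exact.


Sort by priority (ascending = highest first):
Order: [(1, 5), (2, 12), (3, 2), (4, 10), (5, 4)]
Completion times:
  Priority 1, burst=5, C=5
  Priority 2, burst=12, C=17
  Priority 3, burst=2, C=19
  Priority 4, burst=10, C=29
  Priority 5, burst=4, C=33
Average turnaround = 103/5 = 20.6

20.6


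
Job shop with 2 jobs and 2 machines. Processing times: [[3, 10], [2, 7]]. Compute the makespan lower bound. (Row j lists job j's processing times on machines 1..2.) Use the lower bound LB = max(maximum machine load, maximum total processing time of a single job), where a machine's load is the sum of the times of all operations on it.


Machine loads:
  Machine 1: 3 + 2 = 5
  Machine 2: 10 + 7 = 17
Max machine load = 17
Job totals:
  Job 1: 13
  Job 2: 9
Max job total = 13
Lower bound = max(17, 13) = 17

17


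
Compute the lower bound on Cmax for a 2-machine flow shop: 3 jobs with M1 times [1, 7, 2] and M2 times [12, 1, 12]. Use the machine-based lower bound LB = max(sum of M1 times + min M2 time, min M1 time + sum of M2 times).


LB1 = sum(M1 times) + min(M2 times) = 10 + 1 = 11
LB2 = min(M1 times) + sum(M2 times) = 1 + 25 = 26
Lower bound = max(LB1, LB2) = max(11, 26) = 26

26


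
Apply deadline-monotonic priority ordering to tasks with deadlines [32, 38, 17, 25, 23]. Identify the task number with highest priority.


Sort tasks by relative deadline (ascending):
  Task 3: deadline = 17
  Task 5: deadline = 23
  Task 4: deadline = 25
  Task 1: deadline = 32
  Task 2: deadline = 38
Priority order (highest first): [3, 5, 4, 1, 2]
Highest priority task = 3

3


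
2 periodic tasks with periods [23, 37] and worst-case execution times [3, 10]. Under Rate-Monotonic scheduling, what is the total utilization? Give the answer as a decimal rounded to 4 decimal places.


Compute individual utilizations (exact fractions):
  Task 1: C/T = 3/23 (approx. 0.1304)
  Task 2: C/T = 10/37 (approx. 0.2703)
Total utilization U = 3/23 + 10/37 = 341/851
Rounded to 4 decimal places: U = 0.4007
RM (Liu & Layland) bound for 2 tasks = 0.828427; compare with U = 341/851 (approx. 0.400705)
U <= bound, so schedulable by RM sufficient condition.

0.4007


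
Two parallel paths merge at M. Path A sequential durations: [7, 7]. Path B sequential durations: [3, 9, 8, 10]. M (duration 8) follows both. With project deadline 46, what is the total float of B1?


Forward pass: ES(B1) = sum of predecessors on chain B = 0
EF = ES + duration = 0 + 3 = 3
Backward pass: LF(M) = deadline = 46; LS(M) = 46 - 8 = 38
LF(B1) = LS(M) - sum(successors on chain B) = 38 - 27 = 11
LS = LF - duration = 11 - 3 = 8
Total float = LS - ES = 8 - 0 = 8

8


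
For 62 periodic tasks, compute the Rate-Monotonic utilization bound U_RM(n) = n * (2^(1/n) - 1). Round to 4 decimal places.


Compute 2^(1/62) = 1.0112425207
Subtract 1: 1.0112425207 - 1 = 0.0112425207
Multiply by n: 62 * 0.0112425207 = 0.6970362834
Round to 4 dp: 0.6970

0.6970


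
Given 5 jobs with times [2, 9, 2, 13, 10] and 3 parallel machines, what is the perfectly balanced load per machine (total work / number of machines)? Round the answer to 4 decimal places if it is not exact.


Total processing time = 2 + 9 + 2 + 13 + 10 = 36
Number of machines = 3
Ideal balanced load = 36 / 3 = 12.0

12.0


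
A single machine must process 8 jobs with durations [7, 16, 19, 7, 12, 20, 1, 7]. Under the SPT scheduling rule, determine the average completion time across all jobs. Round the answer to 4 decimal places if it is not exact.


Sort jobs by processing time (SPT order): [1, 7, 7, 7, 12, 16, 19, 20]
Compute completion times sequentially:
  Job 1: processing = 1, completes at 1
  Job 2: processing = 7, completes at 8
  Job 3: processing = 7, completes at 15
  Job 4: processing = 7, completes at 22
  Job 5: processing = 12, completes at 34
  Job 6: processing = 16, completes at 50
  Job 7: processing = 19, completes at 69
  Job 8: processing = 20, completes at 89
Sum of completion times = 288
Average completion time = 288/8 = 36.0

36.0


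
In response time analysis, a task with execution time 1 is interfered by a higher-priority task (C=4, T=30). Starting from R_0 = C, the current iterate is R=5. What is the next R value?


R_next = C + ceil(R_prev / T_hp) * C_hp
ceil(5 / 30) = ceil(0.1667) = 1
Interference = 1 * 4 = 4
R_next = 1 + 4 = 5
R_next = R_prev, so the iteration has converged (response time = 5).

5


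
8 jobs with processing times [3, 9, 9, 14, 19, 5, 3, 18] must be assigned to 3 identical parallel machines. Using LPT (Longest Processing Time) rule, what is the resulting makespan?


Sort jobs in decreasing order (LPT): [19, 18, 14, 9, 9, 5, 3, 3]
Assign each job to the least loaded machine:
  Machine 1: jobs [19, 5, 3], load = 27
  Machine 2: jobs [18, 9], load = 27
  Machine 3: jobs [14, 9, 3], load = 26
Makespan = max load = 27

27


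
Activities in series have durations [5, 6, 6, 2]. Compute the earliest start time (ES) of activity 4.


Activity 4 starts after activities 1 through 3 complete.
Predecessor durations: [5, 6, 6]
ES = 5 + 6 + 6 = 17

17


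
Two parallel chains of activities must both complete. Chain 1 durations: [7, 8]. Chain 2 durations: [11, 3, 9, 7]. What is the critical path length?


Path A total = 7 + 8 = 15
Path B total = 11 + 3 + 9 + 7 = 30
Critical path = longest path = max(15, 30) = 30

30


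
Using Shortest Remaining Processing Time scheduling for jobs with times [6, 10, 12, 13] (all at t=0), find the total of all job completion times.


Since all jobs arrive at t=0, SRPT equals SPT ordering.
SPT order: [6, 10, 12, 13]
Completion times:
  Job 1: p=6, C=6
  Job 2: p=10, C=16
  Job 3: p=12, C=28
  Job 4: p=13, C=41
Total completion time = 6 + 16 + 28 + 41 = 91

91


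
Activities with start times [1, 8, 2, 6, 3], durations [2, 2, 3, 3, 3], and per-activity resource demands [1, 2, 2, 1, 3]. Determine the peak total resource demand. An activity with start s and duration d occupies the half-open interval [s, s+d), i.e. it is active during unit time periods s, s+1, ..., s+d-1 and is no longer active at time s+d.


Each activity i is active on [start_i, start_i + duration_i).
Compute total resource usage per time slot:
  t=0: active resources = [], total = 0
  t=1: active resources = [1], total = 1
  t=2: active resources = [1, 2], total = 3
  t=3: active resources = [2, 3], total = 5
  t=4: active resources = [2, 3], total = 5
  t=5: active resources = [3], total = 3
  t=6: active resources = [1], total = 1
  t=7: active resources = [1], total = 1
  t=8: active resources = [2, 1], total = 3
  t=9: active resources = [2], total = 2
Peak resource demand = 5

5


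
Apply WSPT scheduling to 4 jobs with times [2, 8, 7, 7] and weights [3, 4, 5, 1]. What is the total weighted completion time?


Compute p/w ratios and sort ascending (WSPT): [(2, 3), (7, 5), (8, 4), (7, 1)]
Compute weighted completion times:
  Job (p=2,w=3): C=2, w*C=3*2=6
  Job (p=7,w=5): C=9, w*C=5*9=45
  Job (p=8,w=4): C=17, w*C=4*17=68
  Job (p=7,w=1): C=24, w*C=1*24=24
Total weighted completion time = 143

143


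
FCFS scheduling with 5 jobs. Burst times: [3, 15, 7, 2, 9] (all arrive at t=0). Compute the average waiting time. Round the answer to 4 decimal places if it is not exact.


FCFS order (as given): [3, 15, 7, 2, 9]
Waiting times:
  Job 1: wait = 0
  Job 2: wait = 3
  Job 3: wait = 18
  Job 4: wait = 25
  Job 5: wait = 27
Sum of waiting times = 73
Average waiting time = 73/5 = 14.6

14.6


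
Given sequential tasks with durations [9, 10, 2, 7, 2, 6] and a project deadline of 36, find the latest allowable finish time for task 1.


LF(activity 1) = deadline - sum of successor durations
Successors: activities 2 through 6 with durations [10, 2, 7, 2, 6]
Sum of successor durations = 27
LF = 36 - 27 = 9

9


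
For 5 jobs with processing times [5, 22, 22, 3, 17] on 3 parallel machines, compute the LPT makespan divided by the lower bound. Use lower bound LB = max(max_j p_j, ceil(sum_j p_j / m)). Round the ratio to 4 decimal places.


LPT order: [22, 22, 17, 5, 3]
Machine loads after assignment: [25, 22, 22]
LPT makespan = 25
Lower bound = max(max_job, ceil(total/3)) = max(22, 23) = 23
Ratio = 25 / 23 = 1.087

1.087


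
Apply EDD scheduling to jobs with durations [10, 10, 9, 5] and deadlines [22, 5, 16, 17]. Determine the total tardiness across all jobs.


Sort by due date (EDD order): [(10, 5), (9, 16), (5, 17), (10, 22)]
Compute completion times and tardiness:
  Job 1: p=10, d=5, C=10, tardiness=max(0,10-5)=5
  Job 2: p=9, d=16, C=19, tardiness=max(0,19-16)=3
  Job 3: p=5, d=17, C=24, tardiness=max(0,24-17)=7
  Job 4: p=10, d=22, C=34, tardiness=max(0,34-22)=12
Total tardiness = 27

27


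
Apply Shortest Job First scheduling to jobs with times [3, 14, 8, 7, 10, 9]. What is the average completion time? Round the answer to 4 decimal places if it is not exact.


SJF order (ascending): [3, 7, 8, 9, 10, 14]
Completion times:
  Job 1: burst=3, C=3
  Job 2: burst=7, C=10
  Job 3: burst=8, C=18
  Job 4: burst=9, C=27
  Job 5: burst=10, C=37
  Job 6: burst=14, C=51
Average completion = 146/6 = 24.3333

24.3333


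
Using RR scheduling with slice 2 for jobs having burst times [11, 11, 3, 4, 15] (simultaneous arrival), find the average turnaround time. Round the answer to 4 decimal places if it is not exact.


Time quantum = 2
Execution trace:
  J1 runs 2 units, time = 2
  J2 runs 2 units, time = 4
  J3 runs 2 units, time = 6
  J4 runs 2 units, time = 8
  J5 runs 2 units, time = 10
  J1 runs 2 units, time = 12
  J2 runs 2 units, time = 14
  J3 runs 1 units, time = 15
  J4 runs 2 units, time = 17
  J5 runs 2 units, time = 19
  J1 runs 2 units, time = 21
  J2 runs 2 units, time = 23
  J5 runs 2 units, time = 25
  J1 runs 2 units, time = 27
  J2 runs 2 units, time = 29
  J5 runs 2 units, time = 31
  J1 runs 2 units, time = 33
  J2 runs 2 units, time = 35
  J5 runs 2 units, time = 37
  J1 runs 1 units, time = 38
  J2 runs 1 units, time = 39
  J5 runs 2 units, time = 41
  J5 runs 2 units, time = 43
  J5 runs 1 units, time = 44
Finish times: [38, 39, 15, 17, 44]
Average turnaround = 153/5 = 30.6

30.6


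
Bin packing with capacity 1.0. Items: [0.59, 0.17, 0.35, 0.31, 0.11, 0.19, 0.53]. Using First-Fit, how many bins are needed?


Place items sequentially using First-Fit:
  Item 0.59 -> new Bin 1
  Item 0.17 -> Bin 1 (now 0.76)
  Item 0.35 -> new Bin 2
  Item 0.31 -> Bin 2 (now 0.66)
  Item 0.11 -> Bin 1 (now 0.87)
  Item 0.19 -> Bin 2 (now 0.85)
  Item 0.53 -> new Bin 3
Total bins used = 3

3


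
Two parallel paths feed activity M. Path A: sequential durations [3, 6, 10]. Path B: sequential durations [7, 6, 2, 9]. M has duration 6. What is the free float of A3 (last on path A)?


ES(A3) = sum of predecessors on chain A = 9
EF(A3) = ES + duration = 9 + 10 = 19
Successor of A3 is M. ES(M) = max(sum(A), sum(B)) = max(19, 24) = 24
Free float = ES(successor) - EF(current) = 24 - 19 = 5

5


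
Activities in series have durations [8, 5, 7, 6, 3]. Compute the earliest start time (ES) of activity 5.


Activity 5 starts after activities 1 through 4 complete.
Predecessor durations: [8, 5, 7, 6]
ES = 8 + 5 + 7 + 6 = 26

26


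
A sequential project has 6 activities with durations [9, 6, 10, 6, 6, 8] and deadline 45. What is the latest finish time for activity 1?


LF(activity 1) = deadline - sum of successor durations
Successors: activities 2 through 6 with durations [6, 10, 6, 6, 8]
Sum of successor durations = 36
LF = 45 - 36 = 9

9


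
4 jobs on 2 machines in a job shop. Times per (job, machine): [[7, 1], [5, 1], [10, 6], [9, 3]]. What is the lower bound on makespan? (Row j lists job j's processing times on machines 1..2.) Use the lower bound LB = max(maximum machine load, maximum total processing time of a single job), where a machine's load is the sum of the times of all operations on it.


Machine loads:
  Machine 1: 7 + 5 + 10 + 9 = 31
  Machine 2: 1 + 1 + 6 + 3 = 11
Max machine load = 31
Job totals:
  Job 1: 8
  Job 2: 6
  Job 3: 16
  Job 4: 12
Max job total = 16
Lower bound = max(31, 16) = 31

31


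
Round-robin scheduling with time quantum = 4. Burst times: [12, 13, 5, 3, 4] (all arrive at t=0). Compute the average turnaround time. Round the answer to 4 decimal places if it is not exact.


Time quantum = 4
Execution trace:
  J1 runs 4 units, time = 4
  J2 runs 4 units, time = 8
  J3 runs 4 units, time = 12
  J4 runs 3 units, time = 15
  J5 runs 4 units, time = 19
  J1 runs 4 units, time = 23
  J2 runs 4 units, time = 27
  J3 runs 1 units, time = 28
  J1 runs 4 units, time = 32
  J2 runs 4 units, time = 36
  J2 runs 1 units, time = 37
Finish times: [32, 37, 28, 15, 19]
Average turnaround = 131/5 = 26.2

26.2


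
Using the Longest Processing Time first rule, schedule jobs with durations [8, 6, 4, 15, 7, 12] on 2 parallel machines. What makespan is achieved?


Sort jobs in decreasing order (LPT): [15, 12, 8, 7, 6, 4]
Assign each job to the least loaded machine:
  Machine 1: jobs [15, 7, 4], load = 26
  Machine 2: jobs [12, 8, 6], load = 26
Makespan = max load = 26

26


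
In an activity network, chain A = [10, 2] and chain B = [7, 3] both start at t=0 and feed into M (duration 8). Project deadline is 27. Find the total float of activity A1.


Forward pass: ES(A1) = sum of predecessors on chain A = 0
EF = ES + duration = 0 + 10 = 10
Backward pass: LF(M) = deadline = 27; LS(M) = 27 - 8 = 19
LF(A1) = LS(M) - sum(successors on chain A) = 19 - 2 = 17
LS = LF - duration = 17 - 10 = 7
Total float = LS - ES = 7 - 0 = 7

7


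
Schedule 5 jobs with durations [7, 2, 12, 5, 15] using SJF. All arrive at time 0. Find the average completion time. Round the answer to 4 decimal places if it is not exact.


SJF order (ascending): [2, 5, 7, 12, 15]
Completion times:
  Job 1: burst=2, C=2
  Job 2: burst=5, C=7
  Job 3: burst=7, C=14
  Job 4: burst=12, C=26
  Job 5: burst=15, C=41
Average completion = 90/5 = 18.0

18.0


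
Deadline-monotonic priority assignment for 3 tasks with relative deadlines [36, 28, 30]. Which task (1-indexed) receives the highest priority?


Sort tasks by relative deadline (ascending):
  Task 2: deadline = 28
  Task 3: deadline = 30
  Task 1: deadline = 36
Priority order (highest first): [2, 3, 1]
Highest priority task = 2

2


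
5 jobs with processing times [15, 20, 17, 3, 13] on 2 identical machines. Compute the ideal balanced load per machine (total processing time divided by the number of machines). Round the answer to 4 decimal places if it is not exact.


Total processing time = 15 + 20 + 17 + 3 + 13 = 68
Number of machines = 2
Ideal balanced load = 68 / 2 = 34.0

34.0


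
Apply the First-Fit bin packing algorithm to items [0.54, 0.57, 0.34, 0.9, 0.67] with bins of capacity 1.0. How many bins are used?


Place items sequentially using First-Fit:
  Item 0.54 -> new Bin 1
  Item 0.57 -> new Bin 2
  Item 0.34 -> Bin 1 (now 0.88)
  Item 0.9 -> new Bin 3
  Item 0.67 -> new Bin 4
Total bins used = 4

4


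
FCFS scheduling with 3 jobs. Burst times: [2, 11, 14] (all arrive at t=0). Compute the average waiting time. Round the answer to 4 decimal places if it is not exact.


FCFS order (as given): [2, 11, 14]
Waiting times:
  Job 1: wait = 0
  Job 2: wait = 2
  Job 3: wait = 13
Sum of waiting times = 15
Average waiting time = 15/3 = 5.0

5.0


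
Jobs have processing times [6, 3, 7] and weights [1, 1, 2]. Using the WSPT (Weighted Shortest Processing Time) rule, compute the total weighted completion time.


Compute p/w ratios and sort ascending (WSPT): [(3, 1), (7, 2), (6, 1)]
Compute weighted completion times:
  Job (p=3,w=1): C=3, w*C=1*3=3
  Job (p=7,w=2): C=10, w*C=2*10=20
  Job (p=6,w=1): C=16, w*C=1*16=16
Total weighted completion time = 39

39


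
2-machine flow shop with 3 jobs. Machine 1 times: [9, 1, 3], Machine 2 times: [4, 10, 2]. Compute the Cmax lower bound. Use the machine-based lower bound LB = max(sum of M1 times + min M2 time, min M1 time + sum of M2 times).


LB1 = sum(M1 times) + min(M2 times) = 13 + 2 = 15
LB2 = min(M1 times) + sum(M2 times) = 1 + 16 = 17
Lower bound = max(LB1, LB2) = max(15, 17) = 17

17


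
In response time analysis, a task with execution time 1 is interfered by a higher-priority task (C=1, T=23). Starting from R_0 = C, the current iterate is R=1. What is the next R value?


R_next = C + ceil(R_prev / T_hp) * C_hp
ceil(1 / 23) = ceil(0.0435) = 1
Interference = 1 * 1 = 1
R_next = 1 + 1 = 2

2


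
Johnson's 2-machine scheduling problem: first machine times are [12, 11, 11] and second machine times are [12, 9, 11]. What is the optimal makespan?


Apply Johnson's rule:
  Group 1 (a <= b): [(3, 11, 11), (1, 12, 12)]
  Group 2 (a > b): [(2, 11, 9)]
Optimal job order: [3, 1, 2]
Schedule:
  Job 3: M1 done at 11, M2 done at 22
  Job 1: M1 done at 23, M2 done at 35
  Job 2: M1 done at 34, M2 done at 44
Makespan = 44

44


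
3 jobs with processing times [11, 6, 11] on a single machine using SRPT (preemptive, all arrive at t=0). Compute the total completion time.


Since all jobs arrive at t=0, SRPT equals SPT ordering.
SPT order: [6, 11, 11]
Completion times:
  Job 1: p=6, C=6
  Job 2: p=11, C=17
  Job 3: p=11, C=28
Total completion time = 6 + 17 + 28 = 51

51


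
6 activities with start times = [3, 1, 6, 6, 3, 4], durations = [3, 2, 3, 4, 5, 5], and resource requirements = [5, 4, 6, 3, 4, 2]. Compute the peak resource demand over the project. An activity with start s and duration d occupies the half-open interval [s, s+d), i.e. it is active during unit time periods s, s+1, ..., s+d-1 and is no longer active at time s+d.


Each activity i is active on [start_i, start_i + duration_i).
Compute total resource usage per time slot:
  t=0: active resources = [], total = 0
  t=1: active resources = [4], total = 4
  t=2: active resources = [4], total = 4
  t=3: active resources = [5, 4], total = 9
  t=4: active resources = [5, 4, 2], total = 11
  t=5: active resources = [5, 4, 2], total = 11
  t=6: active resources = [6, 3, 4, 2], total = 15
  t=7: active resources = [6, 3, 4, 2], total = 15
  t=8: active resources = [6, 3, 2], total = 11
  t=9: active resources = [3], total = 3
Peak resource demand = 15

15


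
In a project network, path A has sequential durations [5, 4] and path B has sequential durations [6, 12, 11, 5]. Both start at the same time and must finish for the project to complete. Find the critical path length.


Path A total = 5 + 4 = 9
Path B total = 6 + 12 + 11 + 5 = 34
Critical path = longest path = max(9, 34) = 34

34


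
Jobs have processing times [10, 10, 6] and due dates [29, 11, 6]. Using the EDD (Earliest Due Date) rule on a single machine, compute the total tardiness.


Sort by due date (EDD order): [(6, 6), (10, 11), (10, 29)]
Compute completion times and tardiness:
  Job 1: p=6, d=6, C=6, tardiness=max(0,6-6)=0
  Job 2: p=10, d=11, C=16, tardiness=max(0,16-11)=5
  Job 3: p=10, d=29, C=26, tardiness=max(0,26-29)=0
Total tardiness = 5

5


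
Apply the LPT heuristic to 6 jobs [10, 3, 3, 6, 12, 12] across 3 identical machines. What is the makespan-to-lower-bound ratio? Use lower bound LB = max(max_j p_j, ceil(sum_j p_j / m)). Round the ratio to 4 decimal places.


LPT order: [12, 12, 10, 6, 3, 3]
Machine loads after assignment: [15, 15, 16]
LPT makespan = 16
Lower bound = max(max_job, ceil(total/3)) = max(12, 16) = 16
Ratio = 16 / 16 = 1.0

1.0


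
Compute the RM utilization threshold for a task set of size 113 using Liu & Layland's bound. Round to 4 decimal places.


Compute 2^(1/113) = 1.0061528976
Subtract 1: 1.0061528976 - 1 = 0.0061528976
Multiply by n: 113 * 0.0061528976 = 0.6952774288
Round to 4 dp: 0.6953

0.6953


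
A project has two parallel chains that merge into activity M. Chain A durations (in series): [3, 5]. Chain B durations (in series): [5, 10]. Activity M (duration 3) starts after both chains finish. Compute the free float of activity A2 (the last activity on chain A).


ES(A2) = sum of predecessors on chain A = 3
EF(A2) = ES + duration = 3 + 5 = 8
Successor of A2 is M. ES(M) = max(sum(A), sum(B)) = max(8, 15) = 15
Free float = ES(successor) - EF(current) = 15 - 8 = 7

7


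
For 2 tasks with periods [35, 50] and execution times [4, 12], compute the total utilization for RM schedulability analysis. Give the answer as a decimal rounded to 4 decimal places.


Compute individual utilizations (exact fractions):
  Task 1: C/T = 4/35 (approx. 0.1143)
  Task 2: C/T = 12/50 = 6/25 (approx. 0.24)
Total utilization U = 4/35 + 6/25 = 62/175
Rounded to 4 decimal places: U = 0.3543
RM (Liu & Layland) bound for 2 tasks = 0.828427; compare with U = 62/175 (approx. 0.354286)
U <= bound, so schedulable by RM sufficient condition.

0.3543


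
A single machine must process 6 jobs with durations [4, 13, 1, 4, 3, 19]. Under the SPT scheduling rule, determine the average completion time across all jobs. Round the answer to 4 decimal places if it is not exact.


Sort jobs by processing time (SPT order): [1, 3, 4, 4, 13, 19]
Compute completion times sequentially:
  Job 1: processing = 1, completes at 1
  Job 2: processing = 3, completes at 4
  Job 3: processing = 4, completes at 8
  Job 4: processing = 4, completes at 12
  Job 5: processing = 13, completes at 25
  Job 6: processing = 19, completes at 44
Sum of completion times = 94
Average completion time = 94/6 = 15.6667

15.6667


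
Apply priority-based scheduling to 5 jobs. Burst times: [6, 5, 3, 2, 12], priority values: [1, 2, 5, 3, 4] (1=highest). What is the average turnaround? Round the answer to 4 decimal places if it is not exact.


Sort by priority (ascending = highest first):
Order: [(1, 6), (2, 5), (3, 2), (4, 12), (5, 3)]
Completion times:
  Priority 1, burst=6, C=6
  Priority 2, burst=5, C=11
  Priority 3, burst=2, C=13
  Priority 4, burst=12, C=25
  Priority 5, burst=3, C=28
Average turnaround = 83/5 = 16.6

16.6


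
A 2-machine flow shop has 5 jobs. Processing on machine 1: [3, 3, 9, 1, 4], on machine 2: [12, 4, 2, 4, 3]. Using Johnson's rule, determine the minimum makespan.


Apply Johnson's rule:
  Group 1 (a <= b): [(4, 1, 4), (1, 3, 12), (2, 3, 4)]
  Group 2 (a > b): [(5, 4, 3), (3, 9, 2)]
Optimal job order: [4, 1, 2, 5, 3]
Schedule:
  Job 4: M1 done at 1, M2 done at 5
  Job 1: M1 done at 4, M2 done at 17
  Job 2: M1 done at 7, M2 done at 21
  Job 5: M1 done at 11, M2 done at 24
  Job 3: M1 done at 20, M2 done at 26
Makespan = 26

26


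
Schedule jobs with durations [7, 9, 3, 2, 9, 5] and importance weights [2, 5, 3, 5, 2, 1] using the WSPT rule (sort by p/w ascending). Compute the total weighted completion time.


Compute p/w ratios and sort ascending (WSPT): [(2, 5), (3, 3), (9, 5), (7, 2), (9, 2), (5, 1)]
Compute weighted completion times:
  Job (p=2,w=5): C=2, w*C=5*2=10
  Job (p=3,w=3): C=5, w*C=3*5=15
  Job (p=9,w=5): C=14, w*C=5*14=70
  Job (p=7,w=2): C=21, w*C=2*21=42
  Job (p=9,w=2): C=30, w*C=2*30=60
  Job (p=5,w=1): C=35, w*C=1*35=35
Total weighted completion time = 232

232


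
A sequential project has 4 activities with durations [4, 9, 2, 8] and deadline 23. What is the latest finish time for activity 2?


LF(activity 2) = deadline - sum of successor durations
Successors: activities 3 through 4 with durations [2, 8]
Sum of successor durations = 10
LF = 23 - 10 = 13

13


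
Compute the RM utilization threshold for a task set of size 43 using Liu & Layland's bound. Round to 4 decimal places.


Compute 2^(1/43) = 1.0162503252
Subtract 1: 1.0162503252 - 1 = 0.0162503252
Multiply by n: 43 * 0.0162503252 = 0.6987639836
Round to 4 dp: 0.6988

0.6988


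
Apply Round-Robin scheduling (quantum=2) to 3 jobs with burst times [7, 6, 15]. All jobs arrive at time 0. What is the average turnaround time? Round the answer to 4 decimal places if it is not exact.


Time quantum = 2
Execution trace:
  J1 runs 2 units, time = 2
  J2 runs 2 units, time = 4
  J3 runs 2 units, time = 6
  J1 runs 2 units, time = 8
  J2 runs 2 units, time = 10
  J3 runs 2 units, time = 12
  J1 runs 2 units, time = 14
  J2 runs 2 units, time = 16
  J3 runs 2 units, time = 18
  J1 runs 1 units, time = 19
  J3 runs 2 units, time = 21
  J3 runs 2 units, time = 23
  J3 runs 2 units, time = 25
  J3 runs 2 units, time = 27
  J3 runs 1 units, time = 28
Finish times: [19, 16, 28]
Average turnaround = 63/3 = 21.0

21.0


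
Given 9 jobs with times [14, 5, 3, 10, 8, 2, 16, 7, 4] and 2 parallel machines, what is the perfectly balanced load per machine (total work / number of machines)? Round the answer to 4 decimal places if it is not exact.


Total processing time = 14 + 5 + 3 + 10 + 8 + 2 + 16 + 7 + 4 = 69
Number of machines = 2
Ideal balanced load = 69 / 2 = 34.5

34.5


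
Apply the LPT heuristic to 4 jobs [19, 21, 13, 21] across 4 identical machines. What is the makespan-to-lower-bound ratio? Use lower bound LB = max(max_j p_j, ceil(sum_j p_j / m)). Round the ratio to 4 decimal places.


LPT order: [21, 21, 19, 13]
Machine loads after assignment: [21, 21, 19, 13]
LPT makespan = 21
Lower bound = max(max_job, ceil(total/4)) = max(21, 19) = 21
Ratio = 21 / 21 = 1.0

1.0


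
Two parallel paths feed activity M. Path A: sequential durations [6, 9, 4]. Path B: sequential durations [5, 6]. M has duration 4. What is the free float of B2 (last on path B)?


ES(B2) = sum of predecessors on chain B = 5
EF(B2) = ES + duration = 5 + 6 = 11
Successor of B2 is M. ES(M) = max(sum(A), sum(B)) = max(19, 11) = 19
Free float = ES(successor) - EF(current) = 19 - 11 = 8

8


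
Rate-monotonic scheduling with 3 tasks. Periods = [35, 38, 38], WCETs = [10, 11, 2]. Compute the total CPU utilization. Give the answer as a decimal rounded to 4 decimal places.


Compute individual utilizations (exact fractions):
  Task 1: C/T = 10/35 = 2/7 (approx. 0.2857)
  Task 2: C/T = 11/38 (approx. 0.2895)
  Task 3: C/T = 2/38 = 1/19 (approx. 0.0526)
Total utilization U = 2/7 + 11/38 + 1/19 = 167/266
Rounded to 4 decimal places: U = 0.6278
RM (Liu & Layland) bound for 3 tasks = 0.779763; compare with U = 167/266 (approx. 0.627820)
U <= bound, so schedulable by RM sufficient condition.

0.6278


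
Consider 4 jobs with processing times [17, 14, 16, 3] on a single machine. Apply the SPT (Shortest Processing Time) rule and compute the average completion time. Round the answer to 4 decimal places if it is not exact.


Sort jobs by processing time (SPT order): [3, 14, 16, 17]
Compute completion times sequentially:
  Job 1: processing = 3, completes at 3
  Job 2: processing = 14, completes at 17
  Job 3: processing = 16, completes at 33
  Job 4: processing = 17, completes at 50
Sum of completion times = 103
Average completion time = 103/4 = 25.75

25.75


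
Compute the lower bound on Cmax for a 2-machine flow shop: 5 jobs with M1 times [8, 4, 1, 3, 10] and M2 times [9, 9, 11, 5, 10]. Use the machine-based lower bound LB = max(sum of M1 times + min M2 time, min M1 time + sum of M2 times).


LB1 = sum(M1 times) + min(M2 times) = 26 + 5 = 31
LB2 = min(M1 times) + sum(M2 times) = 1 + 44 = 45
Lower bound = max(LB1, LB2) = max(31, 45) = 45

45


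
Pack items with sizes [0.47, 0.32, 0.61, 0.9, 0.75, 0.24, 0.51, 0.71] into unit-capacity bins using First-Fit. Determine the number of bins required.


Place items sequentially using First-Fit:
  Item 0.47 -> new Bin 1
  Item 0.32 -> Bin 1 (now 0.79)
  Item 0.61 -> new Bin 2
  Item 0.9 -> new Bin 3
  Item 0.75 -> new Bin 4
  Item 0.24 -> Bin 2 (now 0.85)
  Item 0.51 -> new Bin 5
  Item 0.71 -> new Bin 6
Total bins used = 6

6


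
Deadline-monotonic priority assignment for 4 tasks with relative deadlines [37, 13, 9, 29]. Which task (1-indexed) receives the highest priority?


Sort tasks by relative deadline (ascending):
  Task 3: deadline = 9
  Task 2: deadline = 13
  Task 4: deadline = 29
  Task 1: deadline = 37
Priority order (highest first): [3, 2, 4, 1]
Highest priority task = 3

3


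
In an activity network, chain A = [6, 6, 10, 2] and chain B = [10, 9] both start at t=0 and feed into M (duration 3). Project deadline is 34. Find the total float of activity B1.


Forward pass: ES(B1) = sum of predecessors on chain B = 0
EF = ES + duration = 0 + 10 = 10
Backward pass: LF(M) = deadline = 34; LS(M) = 34 - 3 = 31
LF(B1) = LS(M) - sum(successors on chain B) = 31 - 9 = 22
LS = LF - duration = 22 - 10 = 12
Total float = LS - ES = 12 - 0 = 12

12


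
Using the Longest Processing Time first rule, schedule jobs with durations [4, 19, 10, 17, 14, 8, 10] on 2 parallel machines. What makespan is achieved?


Sort jobs in decreasing order (LPT): [19, 17, 14, 10, 10, 8, 4]
Assign each job to the least loaded machine:
  Machine 1: jobs [19, 10, 10, 4], load = 43
  Machine 2: jobs [17, 14, 8], load = 39
Makespan = max load = 43

43


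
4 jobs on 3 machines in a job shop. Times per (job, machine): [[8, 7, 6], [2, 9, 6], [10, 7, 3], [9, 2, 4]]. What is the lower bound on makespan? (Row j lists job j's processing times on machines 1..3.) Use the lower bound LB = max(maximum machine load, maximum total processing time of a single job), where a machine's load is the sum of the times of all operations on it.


Machine loads:
  Machine 1: 8 + 2 + 10 + 9 = 29
  Machine 2: 7 + 9 + 7 + 2 = 25
  Machine 3: 6 + 6 + 3 + 4 = 19
Max machine load = 29
Job totals:
  Job 1: 21
  Job 2: 17
  Job 3: 20
  Job 4: 15
Max job total = 21
Lower bound = max(29, 21) = 29

29


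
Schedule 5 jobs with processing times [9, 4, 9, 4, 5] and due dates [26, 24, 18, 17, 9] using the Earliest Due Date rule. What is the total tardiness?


Sort by due date (EDD order): [(5, 9), (4, 17), (9, 18), (4, 24), (9, 26)]
Compute completion times and tardiness:
  Job 1: p=5, d=9, C=5, tardiness=max(0,5-9)=0
  Job 2: p=4, d=17, C=9, tardiness=max(0,9-17)=0
  Job 3: p=9, d=18, C=18, tardiness=max(0,18-18)=0
  Job 4: p=4, d=24, C=22, tardiness=max(0,22-24)=0
  Job 5: p=9, d=26, C=31, tardiness=max(0,31-26)=5
Total tardiness = 5

5


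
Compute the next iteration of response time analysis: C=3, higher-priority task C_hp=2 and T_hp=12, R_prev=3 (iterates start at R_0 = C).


R_next = C + ceil(R_prev / T_hp) * C_hp
ceil(3 / 12) = ceil(0.25) = 1
Interference = 1 * 2 = 2
R_next = 3 + 2 = 5

5


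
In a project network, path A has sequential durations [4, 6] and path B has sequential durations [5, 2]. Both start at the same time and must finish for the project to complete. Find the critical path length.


Path A total = 4 + 6 = 10
Path B total = 5 + 2 = 7
Critical path = longest path = max(10, 7) = 10

10


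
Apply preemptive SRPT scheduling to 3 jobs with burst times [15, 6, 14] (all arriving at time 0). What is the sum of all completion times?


Since all jobs arrive at t=0, SRPT equals SPT ordering.
SPT order: [6, 14, 15]
Completion times:
  Job 1: p=6, C=6
  Job 2: p=14, C=20
  Job 3: p=15, C=35
Total completion time = 6 + 20 + 35 = 61

61


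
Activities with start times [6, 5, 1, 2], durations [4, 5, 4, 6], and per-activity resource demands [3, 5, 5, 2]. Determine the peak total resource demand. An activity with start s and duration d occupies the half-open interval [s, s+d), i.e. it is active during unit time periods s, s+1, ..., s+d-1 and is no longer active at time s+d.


Each activity i is active on [start_i, start_i + duration_i).
Compute total resource usage per time slot:
  t=0: active resources = [], total = 0
  t=1: active resources = [5], total = 5
  t=2: active resources = [5, 2], total = 7
  t=3: active resources = [5, 2], total = 7
  t=4: active resources = [5, 2], total = 7
  t=5: active resources = [5, 2], total = 7
  t=6: active resources = [3, 5, 2], total = 10
  t=7: active resources = [3, 5, 2], total = 10
  t=8: active resources = [3, 5], total = 8
  t=9: active resources = [3, 5], total = 8
Peak resource demand = 10

10


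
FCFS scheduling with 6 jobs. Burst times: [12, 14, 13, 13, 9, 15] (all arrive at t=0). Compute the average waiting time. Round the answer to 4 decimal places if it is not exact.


FCFS order (as given): [12, 14, 13, 13, 9, 15]
Waiting times:
  Job 1: wait = 0
  Job 2: wait = 12
  Job 3: wait = 26
  Job 4: wait = 39
  Job 5: wait = 52
  Job 6: wait = 61
Sum of waiting times = 190
Average waiting time = 190/6 = 31.6667

31.6667


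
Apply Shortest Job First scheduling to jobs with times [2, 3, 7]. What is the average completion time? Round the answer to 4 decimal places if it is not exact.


SJF order (ascending): [2, 3, 7]
Completion times:
  Job 1: burst=2, C=2
  Job 2: burst=3, C=5
  Job 3: burst=7, C=12
Average completion = 19/3 = 6.3333

6.3333


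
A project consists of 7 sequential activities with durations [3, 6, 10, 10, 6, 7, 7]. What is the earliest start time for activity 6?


Activity 6 starts after activities 1 through 5 complete.
Predecessor durations: [3, 6, 10, 10, 6]
ES = 3 + 6 + 10 + 10 + 6 = 35

35


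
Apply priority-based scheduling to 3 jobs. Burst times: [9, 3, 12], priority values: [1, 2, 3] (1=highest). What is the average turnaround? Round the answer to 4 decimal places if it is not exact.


Sort by priority (ascending = highest first):
Order: [(1, 9), (2, 3), (3, 12)]
Completion times:
  Priority 1, burst=9, C=9
  Priority 2, burst=3, C=12
  Priority 3, burst=12, C=24
Average turnaround = 45/3 = 15.0

15.0


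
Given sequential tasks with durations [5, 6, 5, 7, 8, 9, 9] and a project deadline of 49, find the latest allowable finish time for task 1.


LF(activity 1) = deadline - sum of successor durations
Successors: activities 2 through 7 with durations [6, 5, 7, 8, 9, 9]
Sum of successor durations = 44
LF = 49 - 44 = 5

5
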